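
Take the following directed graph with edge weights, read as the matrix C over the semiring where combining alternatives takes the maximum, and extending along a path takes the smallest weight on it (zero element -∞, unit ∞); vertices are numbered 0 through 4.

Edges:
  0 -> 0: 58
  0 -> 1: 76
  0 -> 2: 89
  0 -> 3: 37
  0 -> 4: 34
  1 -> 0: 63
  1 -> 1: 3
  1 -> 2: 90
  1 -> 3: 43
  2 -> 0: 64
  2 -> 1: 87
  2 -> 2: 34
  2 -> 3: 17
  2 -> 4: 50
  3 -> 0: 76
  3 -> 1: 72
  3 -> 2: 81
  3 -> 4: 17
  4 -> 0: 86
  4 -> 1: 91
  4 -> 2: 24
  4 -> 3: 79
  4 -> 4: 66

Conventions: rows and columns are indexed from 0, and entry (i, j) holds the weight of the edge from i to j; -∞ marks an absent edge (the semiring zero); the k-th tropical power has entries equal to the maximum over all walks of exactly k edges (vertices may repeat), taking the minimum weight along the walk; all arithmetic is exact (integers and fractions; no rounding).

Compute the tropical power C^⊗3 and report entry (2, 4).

C^⊗2:
  [64, 87, 76, 43, 50]
  [64, 87, 63, 37, 50]
  [63, 64, 87, 50, 50]
  [64, 81, 76, 43, 50]
  [76, 76, 90, 66, 66]
C^⊗3:
  [64, 76, 87, 50, 50]
  [63, 64, 87, 50, 50]
  [64, 87, 64, 50, 50]
  [64, 76, 81, 50, 50]
  [66, 87, 76, 66, 66]
Key observation: the optimum is the walk 2->0->2->4, with weight 64 min 89 min 50 = 50.
Optimal value attained by: walk 2->0->2->4.
Answer: (C^⊗3)[2][4] = 50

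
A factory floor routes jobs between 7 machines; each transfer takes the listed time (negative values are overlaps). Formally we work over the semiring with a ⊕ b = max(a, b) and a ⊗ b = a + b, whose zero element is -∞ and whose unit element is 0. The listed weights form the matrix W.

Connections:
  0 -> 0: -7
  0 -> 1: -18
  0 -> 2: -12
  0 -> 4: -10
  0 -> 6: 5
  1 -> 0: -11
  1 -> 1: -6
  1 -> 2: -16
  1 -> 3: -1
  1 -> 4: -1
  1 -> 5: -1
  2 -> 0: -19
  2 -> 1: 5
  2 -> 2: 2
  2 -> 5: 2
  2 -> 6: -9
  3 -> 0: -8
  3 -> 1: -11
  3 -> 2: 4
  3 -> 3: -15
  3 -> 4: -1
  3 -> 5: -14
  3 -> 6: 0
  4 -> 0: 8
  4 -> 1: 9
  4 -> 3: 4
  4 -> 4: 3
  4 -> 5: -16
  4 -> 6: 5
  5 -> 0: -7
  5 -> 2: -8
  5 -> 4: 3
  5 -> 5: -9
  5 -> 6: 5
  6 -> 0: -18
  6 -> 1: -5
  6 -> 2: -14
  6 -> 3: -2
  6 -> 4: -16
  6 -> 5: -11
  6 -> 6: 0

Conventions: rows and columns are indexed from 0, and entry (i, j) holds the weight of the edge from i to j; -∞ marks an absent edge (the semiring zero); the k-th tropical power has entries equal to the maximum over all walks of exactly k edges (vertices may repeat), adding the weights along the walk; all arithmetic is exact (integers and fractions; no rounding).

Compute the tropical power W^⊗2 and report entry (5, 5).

W^⊗2:
  [-2, 0, -9, 3, -7, -6, 5]
  [7, 8, 3, 3, 2, -7, 4]
  [-5, 7, 4, 4, 5, 4, 7]
  [7, 9, 6, 3, 2, 6, 4]
  [11, 12, 8, 8, 8, 8, 13]
  [11, 12, -6, 7, 6, -6, 8]
  [-8, -5, 2, -2, -3, -6, 0]
Key observation: the optimum is the walk 5->2->5, with weight (-8) + 2 = -6.
Optimal value attained by: walk 5->2->5.
Answer: (W^⊗2)[5][5] = -6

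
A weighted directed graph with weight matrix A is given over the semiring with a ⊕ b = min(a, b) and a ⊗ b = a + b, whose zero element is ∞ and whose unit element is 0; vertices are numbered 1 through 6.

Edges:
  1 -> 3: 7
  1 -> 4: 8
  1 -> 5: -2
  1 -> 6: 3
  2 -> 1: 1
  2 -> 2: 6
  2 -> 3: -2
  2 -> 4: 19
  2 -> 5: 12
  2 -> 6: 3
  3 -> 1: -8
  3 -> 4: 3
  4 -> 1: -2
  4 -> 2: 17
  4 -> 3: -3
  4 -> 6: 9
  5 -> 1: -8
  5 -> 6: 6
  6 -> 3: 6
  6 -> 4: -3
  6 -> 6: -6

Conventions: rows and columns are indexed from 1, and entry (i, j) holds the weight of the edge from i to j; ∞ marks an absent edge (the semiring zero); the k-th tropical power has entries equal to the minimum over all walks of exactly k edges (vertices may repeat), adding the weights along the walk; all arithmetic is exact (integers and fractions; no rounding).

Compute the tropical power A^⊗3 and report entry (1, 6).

A^⊗2:
  [-10, 25, 5, 0, ∞, -3]
  [-10, 12, 4, 0, -1, -3]
  [1, 20, -1, 0, -10, -5]
  [-11, 23, 5, 0, -4, 1]
  [∞, ∞, -1, 0, -10, -5]
  [-5, 14, -6, -9, ∞, -12]
A^⊗3:
  [-3, 17, -3, -6, -12, -9]
  [-9, 17, -3, -6, -12, -9]
  [-18, 17, -3, -8, -1, -11]
  [-12, 17, -4, -3, -13, -8]
  [-18, 17, -3, -8, ∞, -11]
  [-14, 8, -12, -15, -7, -18]
Key observation: the optimum is the walk 1->6->6->6, with weight 3 + (-6) + (-6) = -9.
Optimal value attained by: walk 1->6->6->6.
Answer: (A^⊗3)[1][6] = -9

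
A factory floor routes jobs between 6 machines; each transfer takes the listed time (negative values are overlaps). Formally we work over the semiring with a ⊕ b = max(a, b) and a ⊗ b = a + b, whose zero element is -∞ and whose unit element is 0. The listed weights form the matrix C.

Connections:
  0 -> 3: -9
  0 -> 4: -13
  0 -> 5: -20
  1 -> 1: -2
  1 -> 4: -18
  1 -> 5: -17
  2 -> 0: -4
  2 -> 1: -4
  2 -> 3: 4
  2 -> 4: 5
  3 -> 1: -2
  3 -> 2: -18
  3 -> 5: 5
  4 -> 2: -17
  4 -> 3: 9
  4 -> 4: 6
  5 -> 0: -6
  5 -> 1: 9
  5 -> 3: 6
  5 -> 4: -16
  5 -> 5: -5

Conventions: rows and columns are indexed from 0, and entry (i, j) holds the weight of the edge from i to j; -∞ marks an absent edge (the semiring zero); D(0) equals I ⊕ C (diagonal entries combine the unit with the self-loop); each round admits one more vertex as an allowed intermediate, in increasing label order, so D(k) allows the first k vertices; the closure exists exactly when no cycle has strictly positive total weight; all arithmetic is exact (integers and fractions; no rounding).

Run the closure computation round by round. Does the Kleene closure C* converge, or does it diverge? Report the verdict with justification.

Detection: at round 0, diagonal entry (4, 4) turns strictly positive.
Key observation: the cycle 4->4 has total weight 6, which is strictly positive.
Answer: DIVERGES — positive cycle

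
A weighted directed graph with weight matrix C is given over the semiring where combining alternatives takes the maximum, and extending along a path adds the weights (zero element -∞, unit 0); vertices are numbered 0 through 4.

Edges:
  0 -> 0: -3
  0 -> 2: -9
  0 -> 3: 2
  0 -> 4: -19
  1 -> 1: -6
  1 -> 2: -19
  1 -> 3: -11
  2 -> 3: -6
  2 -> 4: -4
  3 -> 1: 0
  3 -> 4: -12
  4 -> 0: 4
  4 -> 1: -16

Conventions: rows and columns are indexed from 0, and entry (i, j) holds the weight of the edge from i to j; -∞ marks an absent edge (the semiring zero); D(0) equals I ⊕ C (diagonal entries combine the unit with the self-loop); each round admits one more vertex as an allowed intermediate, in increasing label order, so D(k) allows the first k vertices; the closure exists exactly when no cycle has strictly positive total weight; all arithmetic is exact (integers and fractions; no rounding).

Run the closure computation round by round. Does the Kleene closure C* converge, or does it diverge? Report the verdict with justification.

D(0):
  [0, -∞, -9, 2, -19]
  [-∞, 0, -19, -11, -∞]
  [-∞, -∞, 0, -6, -4]
  [-∞, 0, -∞, 0, -12]
  [4, -16, -∞, -∞, 0]
D(1):
  [0, -∞, -9, 2, -19]
  [-∞, 0, -19, -11, -∞]
  [-∞, -∞, 0, -6, -4]
  [-∞, 0, -∞, 0, -12]
  [4, -16, -5, 6, 0]
D(2):
  [0, -∞, -9, 2, -19]
  [-∞, 0, -19, -11, -∞]
  [-∞, -∞, 0, -6, -4]
  [-∞, 0, -19, 0, -12]
  [4, -16, -5, 6, 0]
D(3):
  [0, -∞, -9, 2, -13]
  [-∞, 0, -19, -11, -23]
  [-∞, -∞, 0, -6, -4]
  [-∞, 0, -19, 0, -12]
  [4, -16, -5, 6, 0]
D(4):
  [0, 2, -9, 2, -10]
  [-∞, 0, -19, -11, -23]
  [-∞, -6, 0, -6, -4]
  [-∞, 0, -19, 0, -12]
  [4, 6, -5, 6, 0]
D(5):
  [0, 2, -9, 2, -10]
  [-19, 0, -19, -11, -23]
  [0, 2, 0, 2, -4]
  [-8, 0, -17, 0, -12]
  [4, 6, -5, 6, 0]
Key observation: every diagonal entry stays at the unit through all rounds, so no improving cycle exists.
Answer: CONVERGES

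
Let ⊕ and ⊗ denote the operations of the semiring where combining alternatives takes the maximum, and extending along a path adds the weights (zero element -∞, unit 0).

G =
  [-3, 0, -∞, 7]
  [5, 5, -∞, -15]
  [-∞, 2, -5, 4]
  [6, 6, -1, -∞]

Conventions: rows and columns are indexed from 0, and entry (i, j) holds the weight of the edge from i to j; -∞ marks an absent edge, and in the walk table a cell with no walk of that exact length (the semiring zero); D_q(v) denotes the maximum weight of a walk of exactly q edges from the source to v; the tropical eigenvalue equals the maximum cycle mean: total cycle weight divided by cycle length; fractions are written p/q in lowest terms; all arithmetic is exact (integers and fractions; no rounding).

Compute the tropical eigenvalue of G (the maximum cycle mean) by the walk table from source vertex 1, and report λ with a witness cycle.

q=0: [-∞, 0, -∞, -∞]
q=1: [5, 5, -∞, -15]
q=2: [10, 10, -16, 12]
q=3: [18, 18, 11, 17]
q=4: [23, 23, 16, 25]
Optimal cycle mean attained by: cycle 0->3->0, total 7 + 6, length 2.
Answer: λ = 13/2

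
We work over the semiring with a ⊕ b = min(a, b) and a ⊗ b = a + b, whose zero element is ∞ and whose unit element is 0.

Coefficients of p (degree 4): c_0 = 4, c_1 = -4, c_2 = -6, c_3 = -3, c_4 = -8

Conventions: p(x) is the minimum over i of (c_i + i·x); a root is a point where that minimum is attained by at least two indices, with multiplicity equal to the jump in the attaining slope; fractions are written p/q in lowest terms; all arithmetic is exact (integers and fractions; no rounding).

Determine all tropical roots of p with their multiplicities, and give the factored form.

hull edge (i=0, c=4) to (i=1, c=-4): slope -8, span 1
hull edge (i=1, c=-4) to (i=2, c=-6): slope -2, span 1
hull edge (i=2, c=-6) to (i=4, c=-8): slope -1, span 2
Factored form: p(x) = -8 ⊗ (x ⊕ 1) ⊗ (x ⊕ 1) ⊗ (x ⊕ 2) ⊗ (x ⊕ 8)
Answer: roots = 1 (mult 2), 2 (mult 1), 8 (mult 1)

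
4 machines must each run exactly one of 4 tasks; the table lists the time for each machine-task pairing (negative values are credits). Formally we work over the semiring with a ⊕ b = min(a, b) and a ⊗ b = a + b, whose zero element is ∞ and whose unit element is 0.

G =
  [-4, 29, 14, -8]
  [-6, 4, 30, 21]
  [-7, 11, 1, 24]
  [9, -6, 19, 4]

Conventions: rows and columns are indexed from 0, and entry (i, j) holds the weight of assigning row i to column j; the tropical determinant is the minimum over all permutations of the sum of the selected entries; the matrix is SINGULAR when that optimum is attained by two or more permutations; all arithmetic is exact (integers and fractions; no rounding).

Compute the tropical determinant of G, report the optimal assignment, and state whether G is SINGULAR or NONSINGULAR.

σ = (0, 1, 2, 3): (-4) + 4 + 1 + 4 = 5
σ = (0, 1, 3, 2): (-4) + 4 + 24 + 19 = 43
σ = (0, 2, 1, 3): (-4) + 30 + 11 + 4 = 41
σ = (0, 2, 3, 1): (-4) + 30 + 24 + (-6) = 44
σ = (0, 3, 1, 2): (-4) + 21 + 11 + 19 = 47
σ = (0, 3, 2, 1): (-4) + 21 + 1 + (-6) = 12
σ = (1, 0, 2, 3): 29 + (-6) + 1 + 4 = 28
σ = (1, 0, 3, 2): 29 + (-6) + 24 + 19 = 66
σ = (1, 2, 0, 3): 29 + 30 + (-7) + 4 = 56
σ = (1, 2, 3, 0): 29 + 30 + 24 + 9 = 92
σ = (1, 3, 0, 2): 29 + 21 + (-7) + 19 = 62
σ = (1, 3, 2, 0): 29 + 21 + 1 + 9 = 60
σ = (2, 0, 1, 3): 14 + (-6) + 11 + 4 = 23
σ = (2, 0, 3, 1): 14 + (-6) + 24 + (-6) = 26
σ = (2, 1, 0, 3): 14 + 4 + (-7) + 4 = 15
σ = (2, 1, 3, 0): 14 + 4 + 24 + 9 = 51
σ = (2, 3, 0, 1): 14 + 21 + (-7) + (-6) = 22
σ = (2, 3, 1, 0): 14 + 21 + 11 + 9 = 55
σ = (3, 0, 1, 2): (-8) + (-6) + 11 + 19 = 16
σ = (3, 0, 2, 1): (-8) + (-6) + 1 + (-6) = -19
σ = (3, 1, 0, 2): (-8) + 4 + (-7) + 19 = 8
σ = (3, 1, 2, 0): (-8) + 4 + 1 + 9 = 6
σ = (3, 2, 0, 1): (-8) + 30 + (-7) + (-6) = 9
σ = (3, 2, 1, 0): (-8) + 30 + 11 + 9 = 42
Optimal value attained by: σ = (3, 0, 2, 1).
Answer: det⊕(G) = -19; verdict: NONSINGULAR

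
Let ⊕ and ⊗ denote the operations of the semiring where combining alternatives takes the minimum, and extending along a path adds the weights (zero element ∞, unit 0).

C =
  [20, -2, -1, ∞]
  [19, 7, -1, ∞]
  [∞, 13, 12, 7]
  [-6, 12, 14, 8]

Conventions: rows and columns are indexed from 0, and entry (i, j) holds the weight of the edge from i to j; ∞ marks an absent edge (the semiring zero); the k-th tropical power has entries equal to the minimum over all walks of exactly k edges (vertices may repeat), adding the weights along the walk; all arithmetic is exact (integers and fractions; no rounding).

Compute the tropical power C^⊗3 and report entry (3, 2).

C^⊗2:
  [17, 5, -3, 6]
  [26, 12, 6, 6]
  [1, 19, 12, 15]
  [2, -8, -7, 16]
C^⊗3:
  [0, 10, 4, 4]
  [0, 18, 11, 13]
  [9, -1, 0, 19]
  [10, -1, -9, 0]
Key observation: the optimum is the walk 3->0->1->2, with weight (-6) + (-2) + (-1) = -9.
Optimal value attained by: walk 3->0->1->2.
Answer: (C^⊗3)[3][2] = -9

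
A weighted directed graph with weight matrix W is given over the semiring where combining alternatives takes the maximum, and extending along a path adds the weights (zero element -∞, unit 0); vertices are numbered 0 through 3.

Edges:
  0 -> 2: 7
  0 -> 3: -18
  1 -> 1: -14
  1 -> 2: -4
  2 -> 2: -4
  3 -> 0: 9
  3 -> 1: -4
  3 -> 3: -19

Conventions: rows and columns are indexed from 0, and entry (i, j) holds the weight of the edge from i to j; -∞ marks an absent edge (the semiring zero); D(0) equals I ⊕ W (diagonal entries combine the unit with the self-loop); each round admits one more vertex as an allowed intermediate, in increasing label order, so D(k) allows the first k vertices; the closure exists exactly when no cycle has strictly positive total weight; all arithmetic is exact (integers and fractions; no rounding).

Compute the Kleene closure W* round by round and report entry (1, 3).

D(0):
  [0, -∞, 7, -18]
  [-∞, 0, -4, -∞]
  [-∞, -∞, 0, -∞]
  [9, -4, -∞, 0]
D(1):
  [0, -∞, 7, -18]
  [-∞, 0, -4, -∞]
  [-∞, -∞, 0, -∞]
  [9, -4, 16, 0]
D(2):
  [0, -∞, 7, -18]
  [-∞, 0, -4, -∞]
  [-∞, -∞, 0, -∞]
  [9, -4, 16, 0]
D(3):
  [0, -∞, 7, -18]
  [-∞, 0, -4, -∞]
  [-∞, -∞, 0, -∞]
  [9, -4, 16, 0]
D(4):
  [0, -22, 7, -18]
  [-∞, 0, -4, -∞]
  [-∞, -∞, 0, -∞]
  [9, -4, 16, 0]
Answer: W*[1][3] = -∞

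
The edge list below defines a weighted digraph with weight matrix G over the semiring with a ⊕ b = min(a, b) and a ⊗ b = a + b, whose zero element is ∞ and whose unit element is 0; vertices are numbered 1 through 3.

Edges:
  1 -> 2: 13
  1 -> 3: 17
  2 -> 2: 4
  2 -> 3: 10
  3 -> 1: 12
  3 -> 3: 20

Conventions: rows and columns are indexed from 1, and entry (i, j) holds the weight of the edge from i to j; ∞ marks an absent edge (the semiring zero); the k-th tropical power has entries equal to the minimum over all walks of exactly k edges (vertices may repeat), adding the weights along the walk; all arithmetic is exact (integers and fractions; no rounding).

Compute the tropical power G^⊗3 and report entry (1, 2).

G^⊗2:
  [29, 17, 23]
  [22, 8, 14]
  [32, 25, 29]
G^⊗3:
  [35, 21, 27]
  [26, 12, 18]
  [41, 29, 35]
Key observation: the optimum is the walk 1->2->2->2, with weight 13 + 4 + 4 = 21.
Optimal value attained by: walk 1->2->2->2.
Answer: (G^⊗3)[1][2] = 21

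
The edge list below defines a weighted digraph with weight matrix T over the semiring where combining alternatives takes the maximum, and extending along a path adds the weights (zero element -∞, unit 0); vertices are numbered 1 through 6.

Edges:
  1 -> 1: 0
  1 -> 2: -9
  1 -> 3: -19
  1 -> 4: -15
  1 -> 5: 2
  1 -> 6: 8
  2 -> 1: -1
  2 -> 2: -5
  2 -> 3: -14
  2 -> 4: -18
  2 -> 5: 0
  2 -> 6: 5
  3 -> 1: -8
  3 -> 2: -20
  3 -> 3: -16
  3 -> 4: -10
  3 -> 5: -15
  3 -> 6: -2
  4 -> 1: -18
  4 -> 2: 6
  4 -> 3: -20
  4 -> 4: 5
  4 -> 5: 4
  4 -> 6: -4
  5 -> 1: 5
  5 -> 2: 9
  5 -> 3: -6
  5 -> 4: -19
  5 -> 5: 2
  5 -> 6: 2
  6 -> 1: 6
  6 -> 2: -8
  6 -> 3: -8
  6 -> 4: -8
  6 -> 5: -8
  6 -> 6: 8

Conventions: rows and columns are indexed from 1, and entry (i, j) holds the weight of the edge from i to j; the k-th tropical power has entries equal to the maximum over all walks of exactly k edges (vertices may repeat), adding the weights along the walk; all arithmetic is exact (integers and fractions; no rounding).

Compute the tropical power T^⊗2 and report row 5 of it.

T^⊗2:
  [14, 11, 0, 0, 4, 16]
  [11, 9, -3, -3, 2, 13]
  [4, -4, -10, -5, -6, 6]
  [9, 13, -2, 10, 9, 11]
  [8, 11, -4, -6, 9, 14]
  [14, 1, 0, 0, 8, 16]
Answer: row 5 of T^⊗2 = [8, 11, -4, -6, 9, 14]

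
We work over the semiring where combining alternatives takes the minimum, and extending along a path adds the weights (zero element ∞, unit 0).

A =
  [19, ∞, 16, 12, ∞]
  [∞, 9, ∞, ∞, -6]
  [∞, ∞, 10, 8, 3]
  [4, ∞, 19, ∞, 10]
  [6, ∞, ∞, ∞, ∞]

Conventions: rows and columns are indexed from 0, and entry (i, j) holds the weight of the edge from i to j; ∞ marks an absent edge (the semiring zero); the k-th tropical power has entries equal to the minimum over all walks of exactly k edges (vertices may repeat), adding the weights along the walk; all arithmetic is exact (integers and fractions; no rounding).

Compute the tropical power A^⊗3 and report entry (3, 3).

A^⊗2:
  [16, ∞, 26, 24, 19]
  [0, 18, ∞, ∞, 3]
  [9, ∞, 20, 18, 13]
  [16, ∞, 20, 16, 22]
  [25, ∞, 22, 18, ∞]
A^⊗3:
  [25, ∞, 32, 28, 29]
  [9, 27, 16, 12, 12]
  [19, ∞, 25, 21, 23]
  [20, ∞, 30, 28, 23]
  [22, ∞, 32, 30, 25]
Key observation: the optimum is the walk 3->0->2->3, with weight 4 + 16 + 8 = 28.
Optimal value attained by: walk 3->0->2->3.
Answer: (A^⊗3)[3][3] = 28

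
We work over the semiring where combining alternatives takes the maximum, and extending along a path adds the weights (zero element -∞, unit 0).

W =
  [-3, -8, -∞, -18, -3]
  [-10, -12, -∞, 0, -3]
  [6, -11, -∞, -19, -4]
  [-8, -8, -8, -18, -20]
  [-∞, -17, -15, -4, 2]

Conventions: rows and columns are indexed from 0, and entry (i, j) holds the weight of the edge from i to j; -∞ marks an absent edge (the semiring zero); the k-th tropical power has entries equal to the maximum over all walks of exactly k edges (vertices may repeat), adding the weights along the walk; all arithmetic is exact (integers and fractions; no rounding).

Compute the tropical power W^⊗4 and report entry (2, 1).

W^⊗2:
  [-6, -11, -18, -7, -1]
  [-8, -8, -8, -7, -1]
  [3, -2, -19, -8, 3]
  [-2, -16, -26, -8, -11]
  [-9, -12, -12, -2, 4]
W^⊗3:
  [-9, -14, -15, -5, 1]
  [-2, -15, -15, -5, 1]
  [0, -5, -12, -1, 5]
  [-5, -10, -16, -15, -5]
  [-6, -10, -10, 0, 6]
W^⊗4:
  [-9, -13, -13, -3, 3]
  [-5, -10, -13, -3, 3]
  [-3, -8, -9, 1, 7]
  [-8, -13, -20, -9, -3]
  [-4, -8, -8, 2, 8]
Key observation: the optimum is the walk 2->0->0->0->1, with weight 6 + (-3) + (-3) + (-8) = -8.
Optimal value attained by: walk 2->0->0->0->1.
Answer: (W^⊗4)[2][1] = -8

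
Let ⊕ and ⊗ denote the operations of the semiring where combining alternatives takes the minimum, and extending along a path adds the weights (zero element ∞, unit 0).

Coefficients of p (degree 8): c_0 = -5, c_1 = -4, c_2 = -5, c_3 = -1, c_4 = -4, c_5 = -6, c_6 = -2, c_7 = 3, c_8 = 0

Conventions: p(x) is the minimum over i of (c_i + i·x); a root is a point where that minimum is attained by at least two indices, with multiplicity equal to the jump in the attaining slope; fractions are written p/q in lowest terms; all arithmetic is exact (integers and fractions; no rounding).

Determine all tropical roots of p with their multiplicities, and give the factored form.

hull edge (i=0, c=-5) to (i=5, c=-6): slope -1/5, span 5
hull edge (i=5, c=-6) to (i=8, c=0): slope 2, span 3
Factored form: p(x) = 0 ⊗ (x ⊕ (-2)) ⊗ (x ⊕ (-2)) ⊗ (x ⊕ (-2)) ⊗ (x ⊕ 1/5) ⊗ (x ⊕ 1/5) ⊗ (x ⊕ 1/5) ⊗ (x ⊕ 1/5) ⊗ (x ⊕ 1/5)
Answer: roots = -2 (mult 3), 1/5 (mult 5)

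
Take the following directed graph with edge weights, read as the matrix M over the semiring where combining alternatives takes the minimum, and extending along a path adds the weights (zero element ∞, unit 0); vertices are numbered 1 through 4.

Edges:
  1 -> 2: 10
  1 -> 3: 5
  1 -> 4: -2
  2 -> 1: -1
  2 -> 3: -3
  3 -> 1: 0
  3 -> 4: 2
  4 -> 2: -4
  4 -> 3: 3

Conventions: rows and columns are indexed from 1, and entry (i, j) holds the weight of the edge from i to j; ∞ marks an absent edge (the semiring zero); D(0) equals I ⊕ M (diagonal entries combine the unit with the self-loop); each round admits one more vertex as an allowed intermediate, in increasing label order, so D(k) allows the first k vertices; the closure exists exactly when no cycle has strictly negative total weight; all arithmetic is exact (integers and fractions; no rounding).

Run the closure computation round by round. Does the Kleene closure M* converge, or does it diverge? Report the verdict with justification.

D(0):
  [0, 10, 5, -2]
  [-1, 0, -3, ∞]
  [0, ∞, 0, 2]
  [∞, -4, 3, 0]
D(1):
  [0, 10, 5, -2]
  [-1, 0, -3, -3]
  [0, 10, 0, -2]
  [∞, -4, 3, 0]
Detection: at round 2, diagonal entry (4, 4) turns strictly negative.
Key observation: the cycle 4->2->1->4 has total weight (-4) + (-1) + (-2), which is strictly negative.
Answer: DIVERGES — negative cycle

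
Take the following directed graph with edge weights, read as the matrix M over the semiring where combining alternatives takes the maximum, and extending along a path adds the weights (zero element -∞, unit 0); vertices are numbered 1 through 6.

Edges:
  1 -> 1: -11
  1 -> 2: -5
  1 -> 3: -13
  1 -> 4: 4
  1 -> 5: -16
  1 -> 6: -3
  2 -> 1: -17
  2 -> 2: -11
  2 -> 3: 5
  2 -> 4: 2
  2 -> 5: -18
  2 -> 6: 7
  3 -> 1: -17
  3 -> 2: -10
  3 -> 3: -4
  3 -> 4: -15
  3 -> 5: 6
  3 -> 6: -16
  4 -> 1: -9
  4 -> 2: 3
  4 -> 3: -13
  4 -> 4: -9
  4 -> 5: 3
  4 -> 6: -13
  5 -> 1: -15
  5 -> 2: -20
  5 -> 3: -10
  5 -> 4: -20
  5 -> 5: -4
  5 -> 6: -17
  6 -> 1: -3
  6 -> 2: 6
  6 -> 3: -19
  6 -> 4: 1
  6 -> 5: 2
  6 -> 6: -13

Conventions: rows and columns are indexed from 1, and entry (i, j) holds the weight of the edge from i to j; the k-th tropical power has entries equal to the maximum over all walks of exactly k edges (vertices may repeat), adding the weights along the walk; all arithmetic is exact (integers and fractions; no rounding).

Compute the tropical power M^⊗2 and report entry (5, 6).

M^⊗2:
  [-5, 7, 0, -2, 7, 2]
  [4, 13, 1, 8, 11, -4]
  [-9, -10, -4, -8, 2, -3]
  [-12, -6, 8, 5, -1, 10]
  [-19, -11, -14, -11, -4, -13]
  [-8, 4, 11, 8, 4, 13]
Key observation: the optimum is the walk 5->2->6, with weight (-20) + 7 = -13.
Optimal value attained by: walk 5->2->6.
Answer: (M^⊗2)[5][6] = -13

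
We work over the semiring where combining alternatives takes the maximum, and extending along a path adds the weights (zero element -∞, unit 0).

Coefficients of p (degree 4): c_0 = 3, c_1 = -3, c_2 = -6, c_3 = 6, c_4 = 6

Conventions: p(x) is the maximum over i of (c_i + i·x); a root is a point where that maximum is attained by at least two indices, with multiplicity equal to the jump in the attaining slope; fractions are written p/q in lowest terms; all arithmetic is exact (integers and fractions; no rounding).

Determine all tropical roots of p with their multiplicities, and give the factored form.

hull edge (i=0, c=3) to (i=3, c=6): slope 1, span 3
hull edge (i=3, c=6) to (i=4, c=6): slope 0, span 1
Factored form: p(x) = 6 ⊗ (x ⊕ (-1)) ⊗ (x ⊕ (-1)) ⊗ (x ⊕ (-1)) ⊗ (x ⊕ 0)
Answer: roots = -1 (mult 3), 0 (mult 1)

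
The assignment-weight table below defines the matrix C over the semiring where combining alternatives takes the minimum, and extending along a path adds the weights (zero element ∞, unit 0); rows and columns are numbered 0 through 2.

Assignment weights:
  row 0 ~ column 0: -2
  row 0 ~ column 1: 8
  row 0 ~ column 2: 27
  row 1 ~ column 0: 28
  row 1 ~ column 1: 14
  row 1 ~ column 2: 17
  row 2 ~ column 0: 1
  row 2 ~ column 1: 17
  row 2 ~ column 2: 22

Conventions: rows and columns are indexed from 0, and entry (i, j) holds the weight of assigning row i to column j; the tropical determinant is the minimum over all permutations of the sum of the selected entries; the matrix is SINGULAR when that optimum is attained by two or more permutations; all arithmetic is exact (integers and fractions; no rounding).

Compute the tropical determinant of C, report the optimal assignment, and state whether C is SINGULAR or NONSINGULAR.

σ = (0, 1, 2): (-2) + 14 + 22 = 34
σ = (0, 2, 1): (-2) + 17 + 17 = 32
σ = (1, 0, 2): 8 + 28 + 22 = 58
σ = (1, 2, 0): 8 + 17 + 1 = 26
σ = (2, 0, 1): 27 + 28 + 17 = 72
σ = (2, 1, 0): 27 + 14 + 1 = 42
Optimal value attained by: σ = (1, 2, 0).
Answer: det⊕(C) = 26; verdict: NONSINGULAR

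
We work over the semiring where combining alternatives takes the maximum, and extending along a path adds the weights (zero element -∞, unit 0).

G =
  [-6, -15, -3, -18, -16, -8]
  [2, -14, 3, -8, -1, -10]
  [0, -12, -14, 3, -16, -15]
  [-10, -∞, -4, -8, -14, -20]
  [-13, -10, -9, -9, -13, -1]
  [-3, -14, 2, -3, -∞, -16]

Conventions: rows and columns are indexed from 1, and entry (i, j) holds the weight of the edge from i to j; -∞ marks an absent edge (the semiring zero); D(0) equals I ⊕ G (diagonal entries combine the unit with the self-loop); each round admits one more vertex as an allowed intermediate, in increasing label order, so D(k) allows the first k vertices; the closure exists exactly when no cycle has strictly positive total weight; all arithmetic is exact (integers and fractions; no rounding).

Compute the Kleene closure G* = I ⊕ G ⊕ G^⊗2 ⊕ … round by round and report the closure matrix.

D(0):
  [0, -15, -3, -18, -16, -8]
  [2, 0, 3, -8, -1, -10]
  [0, -12, 0, 3, -16, -15]
  [-10, -∞, -4, 0, -14, -20]
  [-13, -10, -9, -9, 0, -1]
  [-3, -14, 2, -3, -∞, 0]
D(1):
  [0, -15, -3, -18, -16, -8]
  [2, 0, 3, -8, -1, -6]
  [0, -12, 0, 3, -16, -8]
  [-10, -25, -4, 0, -14, -18]
  [-13, -10, -9, -9, 0, -1]
  [-3, -14, 2, -3, -19, 0]
D(2):
  [0, -15, -3, -18, -16, -8]
  [2, 0, 3, -8, -1, -6]
  [0, -12, 0, 3, -13, -8]
  [-10, -25, -4, 0, -14, -18]
  [-8, -10, -7, -9, 0, -1]
  [-3, -14, 2, -3, -15, 0]
D(3):
  [0, -15, -3, 0, -16, -8]
  [3, 0, 3, 6, -1, -5]
  [0, -12, 0, 3, -13, -8]
  [-4, -16, -4, 0, -14, -12]
  [-7, -10, -7, -4, 0, -1]
  [2, -10, 2, 5, -11, 0]
D(4):
  [0, -15, -3, 0, -14, -8]
  [3, 0, 3, 6, -1, -5]
  [0, -12, 0, 3, -11, -8]
  [-4, -16, -4, 0, -14, -12]
  [-7, -10, -7, -4, 0, -1]
  [2, -10, 2, 5, -9, 0]
D(5):
  [0, -15, -3, 0, -14, -8]
  [3, 0, 3, 6, -1, -2]
  [0, -12, 0, 3, -11, -8]
  [-4, -16, -4, 0, -14, -12]
  [-7, -10, -7, -4, 0, -1]
  [2, -10, 2, 5, -9, 0]
D(6):
  [0, -15, -3, 0, -14, -8]
  [3, 0, 3, 6, -1, -2]
  [0, -12, 0, 3, -11, -8]
  [-4, -16, -4, 0, -14, -12]
  [1, -10, 1, 4, 0, -1]
  [2, -10, 2, 5, -9, 0]
Answer: G* = [[0, -15, -3, 0, -14, -8], [3, 0, 3, 6, -1, -2], [0, -12, 0, 3, -11, -8], [-4, -16, -4, 0, -14, -12], [1, -10, 1, 4, 0, -1], [2, -10, 2, 5, -9, 0]]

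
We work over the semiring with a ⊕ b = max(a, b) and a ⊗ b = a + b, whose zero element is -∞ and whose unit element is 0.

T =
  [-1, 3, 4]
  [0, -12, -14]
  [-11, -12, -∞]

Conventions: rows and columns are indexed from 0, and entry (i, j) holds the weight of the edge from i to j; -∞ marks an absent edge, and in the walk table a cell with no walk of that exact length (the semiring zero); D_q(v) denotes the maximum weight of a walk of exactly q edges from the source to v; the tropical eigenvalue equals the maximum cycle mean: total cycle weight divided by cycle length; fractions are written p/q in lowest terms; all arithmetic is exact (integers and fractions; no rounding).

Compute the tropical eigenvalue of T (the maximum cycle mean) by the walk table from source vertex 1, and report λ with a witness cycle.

q=0: [-∞, 0, -∞]
q=1: [0, -12, -14]
q=2: [-1, 3, 4]
q=3: [3, 2, 3]
Optimal cycle mean attained by: cycle 0->1->0, total 3 + 0, length 2.
Answer: λ = 3/2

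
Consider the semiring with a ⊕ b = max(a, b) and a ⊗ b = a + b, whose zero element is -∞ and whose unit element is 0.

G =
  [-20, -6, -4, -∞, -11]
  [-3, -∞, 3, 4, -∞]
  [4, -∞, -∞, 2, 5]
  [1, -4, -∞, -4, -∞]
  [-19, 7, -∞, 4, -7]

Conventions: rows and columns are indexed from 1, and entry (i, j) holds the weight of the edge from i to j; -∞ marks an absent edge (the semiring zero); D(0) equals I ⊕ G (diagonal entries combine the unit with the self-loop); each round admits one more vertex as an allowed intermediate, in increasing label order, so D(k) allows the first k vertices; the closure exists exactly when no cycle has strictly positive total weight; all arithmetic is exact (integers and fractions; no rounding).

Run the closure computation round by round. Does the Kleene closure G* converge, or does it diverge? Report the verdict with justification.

D(0):
  [0, -6, -4, -∞, -11]
  [-3, 0, 3, 4, -∞]
  [4, -∞, 0, 2, 5]
  [1, -4, -∞, 0, -∞]
  [-19, 7, -∞, 4, 0]
D(1):
  [0, -6, -4, -∞, -11]
  [-3, 0, 3, 4, -14]
  [4, -2, 0, 2, 5]
  [1, -4, -3, 0, -10]
  [-19, 7, -23, 4, 0]
Detection: at round 2, diagonal entry (3, 3) turns strictly positive.
Key observation: the cycle 3->1->2->3 has total weight 4 + (-6) + 3, which is strictly positive.
Answer: DIVERGES — positive cycle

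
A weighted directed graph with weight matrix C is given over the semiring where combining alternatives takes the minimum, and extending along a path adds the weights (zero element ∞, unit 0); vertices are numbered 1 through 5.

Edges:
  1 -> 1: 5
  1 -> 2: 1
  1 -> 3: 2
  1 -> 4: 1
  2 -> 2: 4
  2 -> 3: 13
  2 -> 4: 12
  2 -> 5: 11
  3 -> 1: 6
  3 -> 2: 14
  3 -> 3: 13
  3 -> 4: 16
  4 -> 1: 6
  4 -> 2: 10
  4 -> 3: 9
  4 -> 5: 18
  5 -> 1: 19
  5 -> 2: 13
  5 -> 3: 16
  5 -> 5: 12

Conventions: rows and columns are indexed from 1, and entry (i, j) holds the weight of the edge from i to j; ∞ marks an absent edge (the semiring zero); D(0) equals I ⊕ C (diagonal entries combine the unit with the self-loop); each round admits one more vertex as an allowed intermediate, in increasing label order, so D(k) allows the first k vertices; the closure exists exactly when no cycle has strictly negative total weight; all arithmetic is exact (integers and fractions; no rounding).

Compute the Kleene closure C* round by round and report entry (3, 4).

D(0):
  [0, 1, 2, 1, ∞]
  [∞, 0, 13, 12, 11]
  [6, 14, 0, 16, ∞]
  [6, 10, 9, 0, 18]
  [19, 13, 16, ∞, 0]
D(1):
  [0, 1, 2, 1, ∞]
  [∞, 0, 13, 12, 11]
  [6, 7, 0, 7, ∞]
  [6, 7, 8, 0, 18]
  [19, 13, 16, 20, 0]
D(2):
  [0, 1, 2, 1, 12]
  [∞, 0, 13, 12, 11]
  [6, 7, 0, 7, 18]
  [6, 7, 8, 0, 18]
  [19, 13, 16, 20, 0]
D(3):
  [0, 1, 2, 1, 12]
  [19, 0, 13, 12, 11]
  [6, 7, 0, 7, 18]
  [6, 7, 8, 0, 18]
  [19, 13, 16, 20, 0]
D(4):
  [0, 1, 2, 1, 12]
  [18, 0, 13, 12, 11]
  [6, 7, 0, 7, 18]
  [6, 7, 8, 0, 18]
  [19, 13, 16, 20, 0]
D(5):
  [0, 1, 2, 1, 12]
  [18, 0, 13, 12, 11]
  [6, 7, 0, 7, 18]
  [6, 7, 8, 0, 18]
  [19, 13, 16, 20, 0]
Answer: C*[3][4] = 7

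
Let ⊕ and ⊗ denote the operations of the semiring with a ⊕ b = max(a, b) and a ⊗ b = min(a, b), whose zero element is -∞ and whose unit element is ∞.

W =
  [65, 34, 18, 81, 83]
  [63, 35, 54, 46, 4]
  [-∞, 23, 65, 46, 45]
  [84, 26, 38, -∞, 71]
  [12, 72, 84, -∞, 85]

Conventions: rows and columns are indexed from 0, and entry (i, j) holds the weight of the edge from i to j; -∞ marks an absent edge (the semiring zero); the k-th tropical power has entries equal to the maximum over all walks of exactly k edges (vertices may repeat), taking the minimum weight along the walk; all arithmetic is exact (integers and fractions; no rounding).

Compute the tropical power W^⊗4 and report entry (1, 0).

W^⊗2:
  [81, 72, 83, 65, 83]
  [63, 35, 54, 63, 63]
  [46, 45, 65, 46, 46]
  [65, 71, 71, 81, 83]
  [63, 72, 84, 46, 85]
W^⊗3:
  [65, 72, 83, 81, 83]
  [63, 63, 63, 63, 63]
  [46, 46, 65, 46, 46]
  [81, 72, 83, 65, 83]
  [63, 72, 84, 63, 85]
W^⊗4:
  [81, 72, 83, 65, 83]
  [63, 63, 63, 63, 63]
  [46, 46, 65, 46, 46]
  [65, 72, 83, 81, 83]
  [63, 72, 84, 63, 85]
Key observation: the optimum is the walk 1->0->0->3->0, with weight 63 min 65 min 81 min 84 = 63.
Optimal value attained by: walk 1->0->0->3->0.
Answer: (W^⊗4)[1][0] = 63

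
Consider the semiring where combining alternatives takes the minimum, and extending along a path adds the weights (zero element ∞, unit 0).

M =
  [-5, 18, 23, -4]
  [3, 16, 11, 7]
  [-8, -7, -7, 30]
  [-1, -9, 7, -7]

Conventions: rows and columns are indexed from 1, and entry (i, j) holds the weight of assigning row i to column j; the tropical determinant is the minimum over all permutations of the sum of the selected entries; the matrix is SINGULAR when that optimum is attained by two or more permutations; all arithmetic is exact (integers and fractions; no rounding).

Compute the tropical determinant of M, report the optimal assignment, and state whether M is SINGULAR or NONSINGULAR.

σ = (1, 2, 3, 4): (-5) + 16 + (-7) + (-7) = -3
σ = (1, 2, 4, 3): (-5) + 16 + 30 + 7 = 48
σ = (1, 3, 2, 4): (-5) + 11 + (-7) + (-7) = -8
σ = (1, 3, 4, 2): (-5) + 11 + 30 + (-9) = 27
σ = (1, 4, 2, 3): (-5) + 7 + (-7) + 7 = 2
σ = (1, 4, 3, 2): (-5) + 7 + (-7) + (-9) = -14
σ = (2, 1, 3, 4): 18 + 3 + (-7) + (-7) = 7
σ = (2, 1, 4, 3): 18 + 3 + 30 + 7 = 58
σ = (2, 3, 1, 4): 18 + 11 + (-8) + (-7) = 14
σ = (2, 3, 4, 1): 18 + 11 + 30 + (-1) = 58
σ = (2, 4, 1, 3): 18 + 7 + (-8) + 7 = 24
σ = (2, 4, 3, 1): 18 + 7 + (-7) + (-1) = 17
σ = (3, 1, 2, 4): 23 + 3 + (-7) + (-7) = 12
σ = (3, 1, 4, 2): 23 + 3 + 30 + (-9) = 47
σ = (3, 2, 1, 4): 23 + 16 + (-8) + (-7) = 24
σ = (3, 2, 4, 1): 23 + 16 + 30 + (-1) = 68
σ = (3, 4, 1, 2): 23 + 7 + (-8) + (-9) = 13
σ = (3, 4, 2, 1): 23 + 7 + (-7) + (-1) = 22
σ = (4, 1, 2, 3): (-4) + 3 + (-7) + 7 = -1
σ = (4, 1, 3, 2): (-4) + 3 + (-7) + (-9) = -17
σ = (4, 2, 1, 3): (-4) + 16 + (-8) + 7 = 11
σ = (4, 2, 3, 1): (-4) + 16 + (-7) + (-1) = 4
σ = (4, 3, 1, 2): (-4) + 11 + (-8) + (-9) = -10
σ = (4, 3, 2, 1): (-4) + 11 + (-7) + (-1) = -1
Optimal value attained by: σ = (4, 1, 3, 2).
Answer: det⊕(M) = -17; verdict: NONSINGULAR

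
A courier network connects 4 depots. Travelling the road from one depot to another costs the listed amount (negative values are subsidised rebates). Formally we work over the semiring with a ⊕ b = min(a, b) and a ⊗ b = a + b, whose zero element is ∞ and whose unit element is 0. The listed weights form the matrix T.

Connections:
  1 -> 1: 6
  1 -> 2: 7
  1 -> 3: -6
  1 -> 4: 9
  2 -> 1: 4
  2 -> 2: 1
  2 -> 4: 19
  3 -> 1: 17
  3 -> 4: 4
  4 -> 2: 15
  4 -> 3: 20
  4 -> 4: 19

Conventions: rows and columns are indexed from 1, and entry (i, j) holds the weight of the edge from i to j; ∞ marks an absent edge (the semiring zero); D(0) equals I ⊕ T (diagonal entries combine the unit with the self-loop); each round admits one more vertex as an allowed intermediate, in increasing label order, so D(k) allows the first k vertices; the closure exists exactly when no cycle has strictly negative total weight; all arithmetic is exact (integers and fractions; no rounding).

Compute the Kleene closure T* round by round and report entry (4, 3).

D(0):
  [0, 7, -6, 9]
  [4, 0, ∞, 19]
  [17, ∞, 0, 4]
  [∞, 15, 20, 0]
D(1):
  [0, 7, -6, 9]
  [4, 0, -2, 13]
  [17, 24, 0, 4]
  [∞, 15, 20, 0]
D(2):
  [0, 7, -6, 9]
  [4, 0, -2, 13]
  [17, 24, 0, 4]
  [19, 15, 13, 0]
D(3):
  [0, 7, -6, -2]
  [4, 0, -2, 2]
  [17, 24, 0, 4]
  [19, 15, 13, 0]
D(4):
  [0, 7, -6, -2]
  [4, 0, -2, 2]
  [17, 19, 0, 4]
  [19, 15, 13, 0]
Answer: T*[4][3] = 13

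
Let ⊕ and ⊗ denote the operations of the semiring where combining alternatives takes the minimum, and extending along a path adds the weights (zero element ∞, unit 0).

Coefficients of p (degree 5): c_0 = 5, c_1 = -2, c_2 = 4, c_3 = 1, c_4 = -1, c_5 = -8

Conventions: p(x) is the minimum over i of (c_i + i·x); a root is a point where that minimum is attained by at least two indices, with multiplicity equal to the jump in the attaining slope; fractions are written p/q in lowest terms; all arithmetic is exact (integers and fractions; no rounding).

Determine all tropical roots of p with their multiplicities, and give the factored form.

hull edge (i=0, c=5) to (i=1, c=-2): slope -7, span 1
hull edge (i=1, c=-2) to (i=5, c=-8): slope -3/2, span 4
Factored form: p(x) = -8 ⊗ (x ⊕ 3/2) ⊗ (x ⊕ 3/2) ⊗ (x ⊕ 3/2) ⊗ (x ⊕ 3/2) ⊗ (x ⊕ 7)
Answer: roots = 3/2 (mult 4), 7 (mult 1)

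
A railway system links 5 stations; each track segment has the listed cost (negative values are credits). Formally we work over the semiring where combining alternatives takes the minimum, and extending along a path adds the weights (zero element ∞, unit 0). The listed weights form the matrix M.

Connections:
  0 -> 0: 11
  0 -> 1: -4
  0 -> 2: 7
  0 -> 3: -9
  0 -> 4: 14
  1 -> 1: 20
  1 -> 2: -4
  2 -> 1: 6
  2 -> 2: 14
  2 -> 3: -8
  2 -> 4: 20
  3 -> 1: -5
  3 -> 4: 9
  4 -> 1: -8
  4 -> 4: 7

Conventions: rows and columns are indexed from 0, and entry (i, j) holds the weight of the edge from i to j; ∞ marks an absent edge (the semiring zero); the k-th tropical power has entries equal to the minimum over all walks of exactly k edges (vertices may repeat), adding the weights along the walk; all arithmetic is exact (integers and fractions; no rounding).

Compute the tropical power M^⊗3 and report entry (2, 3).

M^⊗2:
  [22, -14, -8, -1, 0]
  [∞, 2, 10, -12, 16]
  [∞, -13, 2, 6, 1]
  [∞, 1, -9, ∞, 16]
  [∞, -1, -12, ∞, 14]
M^⊗3:
  [33, -8, -18, -16, 7]
  [∞, -17, -2, 2, -3]
  [∞, -7, -17, -6, 8]
  [∞, -3, -3, -17, 11]
  [∞, -6, -5, -20, 8]
Key observation: the optimum is the walk 2->1->2->3, with weight 6 + (-4) + (-8) = -6.
Optimal value attained by: walk 2->1->2->3.
Answer: (M^⊗3)[2][3] = -6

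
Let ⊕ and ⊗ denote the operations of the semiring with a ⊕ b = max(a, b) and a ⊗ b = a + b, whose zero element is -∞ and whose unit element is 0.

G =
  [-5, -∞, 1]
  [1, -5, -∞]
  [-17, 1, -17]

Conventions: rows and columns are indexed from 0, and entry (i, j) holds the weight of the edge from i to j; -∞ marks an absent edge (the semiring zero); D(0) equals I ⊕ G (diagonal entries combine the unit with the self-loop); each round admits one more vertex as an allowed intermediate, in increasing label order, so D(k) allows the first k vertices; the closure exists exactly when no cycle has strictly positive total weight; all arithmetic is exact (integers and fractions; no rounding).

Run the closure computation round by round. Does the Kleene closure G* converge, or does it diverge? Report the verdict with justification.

D(0):
  [0, -∞, 1]
  [1, 0, -∞]
  [-17, 1, 0]
D(1):
  [0, -∞, 1]
  [1, 0, 2]
  [-17, 1, 0]
Detection: at round 2, diagonal entry (2, 2) turns strictly positive.
Key observation: the cycle 2->1->0->2 has total weight 1 + 1 + 1, which is strictly positive.
Answer: DIVERGES — positive cycle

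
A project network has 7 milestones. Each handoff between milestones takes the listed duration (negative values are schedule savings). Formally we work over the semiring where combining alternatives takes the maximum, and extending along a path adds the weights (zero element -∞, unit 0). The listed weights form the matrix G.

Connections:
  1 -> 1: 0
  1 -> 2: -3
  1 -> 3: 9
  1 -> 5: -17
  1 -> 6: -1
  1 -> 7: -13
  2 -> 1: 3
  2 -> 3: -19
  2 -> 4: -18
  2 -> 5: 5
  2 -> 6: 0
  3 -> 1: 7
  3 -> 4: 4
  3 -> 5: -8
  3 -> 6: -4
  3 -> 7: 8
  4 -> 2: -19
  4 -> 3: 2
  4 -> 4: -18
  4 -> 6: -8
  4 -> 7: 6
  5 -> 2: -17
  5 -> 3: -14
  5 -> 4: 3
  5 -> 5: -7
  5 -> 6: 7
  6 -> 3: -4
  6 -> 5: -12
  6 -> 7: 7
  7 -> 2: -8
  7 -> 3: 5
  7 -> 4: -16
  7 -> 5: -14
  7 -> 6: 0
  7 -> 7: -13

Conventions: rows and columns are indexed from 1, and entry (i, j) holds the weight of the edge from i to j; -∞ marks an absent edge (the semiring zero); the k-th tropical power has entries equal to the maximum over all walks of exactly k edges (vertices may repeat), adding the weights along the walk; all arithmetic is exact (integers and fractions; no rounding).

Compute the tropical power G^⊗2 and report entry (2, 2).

G^⊗2:
  [16, -3, 9, 13, 2, 5, 17]
  [3, 0, 12, 8, -2, 12, 7]
  [7, 4, 16, -5, -6, 8, 10]
  [9, -2, 11, 6, -6, 6, 10]
  [-7, -16, 5, -4, -5, 0, 14]
  [3, -1, 12, 0, -7, 7, 4]
  [12, -21, -4, 9, -3, 1, 13]
Key observation: the optimum is the walk 2->1->2, with weight 3 + (-3) = 0.
Optimal value attained by: walk 2->1->2.
Answer: (G^⊗2)[2][2] = 0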